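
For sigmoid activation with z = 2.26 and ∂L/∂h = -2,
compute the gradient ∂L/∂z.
∂L/∂z = -0.1711

σ(2.26) = 0.9055
σ'(2.26) = σ(2.26)(1 - σ(2.26)) = 0.9055 × 0.09449 = 0.08556
∂L/∂z = ∂L/∂h · σ'(z) = -2 × 0.08556 = -0.1711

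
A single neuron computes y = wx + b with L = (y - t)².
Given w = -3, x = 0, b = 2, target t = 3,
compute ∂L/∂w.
∂L/∂w = 0

y = wx + b = (-3)(0) + 2 = 2
∂L/∂y = 2(y - t) = 2(2 - 3) = -2
∂y/∂w = x = 0
∂L/∂w = ∂L/∂y · ∂y/∂w = -2 × 0 = 0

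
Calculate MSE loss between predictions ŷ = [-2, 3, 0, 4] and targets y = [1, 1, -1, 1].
MSE = 5.75

MSE = (1/4)((-2-1)² + (3-1)² + (0--1)² + (4-1)²) = (1/4)(9 + 4 + 1 + 9) = 5.75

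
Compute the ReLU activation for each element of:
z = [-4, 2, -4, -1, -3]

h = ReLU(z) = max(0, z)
h = [0, 2, 0, 0, 0]

ReLU applied element-wise: max(0,-4)=0, max(0,2)=2, max(0,-4)=0, max(0,-1)=0, max(0,-3)=0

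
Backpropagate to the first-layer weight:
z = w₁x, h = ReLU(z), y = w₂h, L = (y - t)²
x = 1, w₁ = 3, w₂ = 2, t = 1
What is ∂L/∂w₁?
∂L/∂w₁ = 20

Forward pass:
z = w₁x = 3×1 = 3
h = ReLU(3) = 3
y = w₂h = 2×3 = 6

Backward pass:
∂L/∂y = 2(y - t) = 2(6 - 1) = 10
∂y/∂h = w₂ = 2
∂h/∂z = 1 (ReLU derivative)
∂z/∂w₁ = x = 1

∂L/∂w₁ = 10 × 2 × 1 × 1 = 20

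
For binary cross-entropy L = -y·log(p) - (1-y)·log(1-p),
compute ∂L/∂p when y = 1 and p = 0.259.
∂L/∂p = -3.861

∂L/∂p = -y/p + (1-y)/(1-p) = -1/0.259 + 0 = -3.861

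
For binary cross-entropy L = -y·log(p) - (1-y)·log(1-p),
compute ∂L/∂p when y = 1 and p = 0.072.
∂L/∂p = -13.89

∂L/∂p = -y/p + (1-y)/(1-p) = -1/0.072 + 0 = -13.89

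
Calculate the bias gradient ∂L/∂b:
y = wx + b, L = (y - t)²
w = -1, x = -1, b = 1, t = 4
∂L/∂b = -4

y = wx + b = (-1)(-1) + 1 = 2
∂L/∂y = 2(y - t) = 2(2 - 4) = -4
∂y/∂b = 1
∂L/∂b = ∂L/∂y · ∂y/∂b = -4 × 1 = -4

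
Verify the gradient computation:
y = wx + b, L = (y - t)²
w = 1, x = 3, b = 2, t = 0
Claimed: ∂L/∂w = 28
Incorrect

y = (1)(3) + 2 = 5
∂L/∂y = 2(y - t) = 2(5 - 0) = 10
∂y/∂w = x = 3
∂L/∂w = 10 × 3 = 30

Claimed value: 28
Incorrect: The correct gradient is 30.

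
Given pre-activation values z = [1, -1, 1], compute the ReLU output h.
h = [1, 0, 1]

ReLU applied element-wise: max(0,1)=1, max(0,-1)=0, max(0,1)=1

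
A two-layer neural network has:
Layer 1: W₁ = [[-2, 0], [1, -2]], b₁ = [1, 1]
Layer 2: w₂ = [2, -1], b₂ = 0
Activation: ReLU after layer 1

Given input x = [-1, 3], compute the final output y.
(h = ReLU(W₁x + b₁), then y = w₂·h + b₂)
y = 6

Layer 1 pre-activation: z₁ = [3, -6]
After ReLU: h = [3, 0]
Layer 2 output: y = 2×3 + -1×0 + 0 = 6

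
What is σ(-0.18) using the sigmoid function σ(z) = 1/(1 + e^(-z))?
0.4551

sigmoid(-0.18) = 1/(1 + e^(0.18)) = 1/(1 + 1.197) = 0.4551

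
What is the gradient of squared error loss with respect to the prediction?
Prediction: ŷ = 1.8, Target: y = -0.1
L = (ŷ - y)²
∂L/∂ŷ = 3.8

∂L/∂ŷ = 2(ŷ - y) = 2(1.8 - -0.1) = 2(1.9) = 3.8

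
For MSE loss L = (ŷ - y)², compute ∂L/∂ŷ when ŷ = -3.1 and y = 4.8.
∂L/∂ŷ = -15.8

∂L/∂ŷ = 2(ŷ - y) = 2(-3.1 - 4.8) = 2(-7.9) = -15.8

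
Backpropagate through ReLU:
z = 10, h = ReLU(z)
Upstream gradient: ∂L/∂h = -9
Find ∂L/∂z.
∂L/∂z = -9

h = ReLU(10) = 10
Since z > 0: ∂h/∂z = 1
∂L/∂z = ∂L/∂h · ∂h/∂z = -9 × 1 = -9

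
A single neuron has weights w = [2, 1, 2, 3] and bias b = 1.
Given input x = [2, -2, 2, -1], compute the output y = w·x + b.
y = 4

y = (2)(2) + (1)(-2) + (2)(2) + (3)(-1) + 1 = 4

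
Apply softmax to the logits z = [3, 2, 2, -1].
p = [0.5701, 0.2097, 0.2097, 0.0104]

exp(z) = [20.09, 7.389, 7.389, 0.3679]
Sum = 35.23
p = [0.5701, 0.2097, 0.2097, 0.0104]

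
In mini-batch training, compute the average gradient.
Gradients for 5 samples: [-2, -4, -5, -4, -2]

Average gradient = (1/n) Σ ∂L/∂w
Average gradient = -3.4

Average = (1/5)(-2 + -4 + -5 + -4 + -2) = -17/5 = -3.4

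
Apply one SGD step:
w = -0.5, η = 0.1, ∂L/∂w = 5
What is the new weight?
w_new = -1

w_new = w - η·∂L/∂w = -0.5 - 0.1×(5) = -0.5 - (0.5) = -1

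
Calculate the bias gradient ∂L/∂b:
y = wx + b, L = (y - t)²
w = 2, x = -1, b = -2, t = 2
∂L/∂b = -12

y = wx + b = (2)(-1) + -2 = -4
∂L/∂y = 2(y - t) = 2(-4 - 2) = -12
∂y/∂b = 1
∂L/∂b = ∂L/∂y · ∂y/∂b = -12 × 1 = -12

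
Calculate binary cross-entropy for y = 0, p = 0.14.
L = 0.1508

L = -0·log(0.14) - 1·log(0.86) = -log(0.86) = 0.1508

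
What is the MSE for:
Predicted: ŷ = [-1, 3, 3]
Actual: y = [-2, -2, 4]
MSE = 9

MSE = (1/3)((-1--2)² + (3--2)² + (3-4)²) = (1/3)(1 + 25 + 1) = 9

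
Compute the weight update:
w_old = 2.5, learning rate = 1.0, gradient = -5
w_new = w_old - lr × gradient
w_new = 7.5

w_new = w - η·∂L/∂w = 2.5 - 1.0×(-5) = 2.5 - (-5) = 7.5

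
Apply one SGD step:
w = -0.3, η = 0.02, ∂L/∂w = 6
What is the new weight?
w_new = -0.42

w_new = w - η·∂L/∂w = -0.3 - 0.02×(6) = -0.3 - (0.12) = -0.42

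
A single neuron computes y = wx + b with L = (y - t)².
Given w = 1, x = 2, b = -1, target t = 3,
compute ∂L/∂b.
∂L/∂b = -4

y = wx + b = (1)(2) + -1 = 1
∂L/∂y = 2(y - t) = 2(1 - 3) = -4
∂y/∂b = 1
∂L/∂b = ∂L/∂y · ∂y/∂b = -4 × 1 = -4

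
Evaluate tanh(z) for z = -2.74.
-0.9917

tanh(-2.74) = (e^(-2.74) - e^(2.74))/(e^(-2.74) + e^(2.74)) = -0.9917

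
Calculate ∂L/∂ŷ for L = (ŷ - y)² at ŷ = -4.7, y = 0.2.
∂L/∂ŷ = -9.8

∂L/∂ŷ = 2(ŷ - y) = 2(-4.7 - 0.2) = 2(-4.9) = -9.8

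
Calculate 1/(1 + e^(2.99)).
0.04788

sigmoid(-2.99) = 1/(1 + e^(2.99)) = 1/(1 + 19.89) = 0.04788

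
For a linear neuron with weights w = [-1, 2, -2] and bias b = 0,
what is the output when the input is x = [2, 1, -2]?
y = 4

y = (-1)(2) + (2)(1) + (-2)(-2) + 0 = 4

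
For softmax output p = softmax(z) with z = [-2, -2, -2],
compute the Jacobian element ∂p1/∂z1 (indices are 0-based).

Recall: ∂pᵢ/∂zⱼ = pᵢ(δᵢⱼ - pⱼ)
∂p1/∂z1 = 0.2222

p = softmax(z) = [0.3333, 0.3333, 0.3333]
p1 = 0.3333

∂p1/∂z1 = p1(1 - p1) = 0.3333 × (1 - 0.3333) = 0.2222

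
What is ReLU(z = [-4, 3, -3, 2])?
h = [0, 3, 0, 2]

ReLU applied element-wise: max(0,-4)=0, max(0,3)=3, max(0,-3)=0, max(0,2)=2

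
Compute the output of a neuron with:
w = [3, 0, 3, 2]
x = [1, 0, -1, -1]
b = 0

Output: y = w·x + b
y = -2

y = (3)(1) + (0)(0) + (3)(-1) + (2)(-1) + 0 = -2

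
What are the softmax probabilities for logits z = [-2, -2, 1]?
p = [0.0453, 0.0453, 0.9094]

exp(z) = [0.1353, 0.1353, 2.718]
Sum = 2.989
p = [0.0453, 0.0453, 0.9094]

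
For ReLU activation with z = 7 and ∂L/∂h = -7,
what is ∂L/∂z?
∂L/∂z = -7

h = ReLU(7) = 7
Since z > 0: ∂h/∂z = 1
∂L/∂z = ∂L/∂h · ∂h/∂z = -7 × 1 = -7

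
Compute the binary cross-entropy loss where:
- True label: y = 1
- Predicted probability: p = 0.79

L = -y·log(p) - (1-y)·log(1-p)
L = 0.2357

L = -1·log(0.79) - 0·log(0.21) = -log(0.79) = 0.2357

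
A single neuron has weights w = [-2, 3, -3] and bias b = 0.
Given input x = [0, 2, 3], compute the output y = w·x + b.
y = -3

y = (-2)(0) + (3)(2) + (-3)(3) + 0 = -3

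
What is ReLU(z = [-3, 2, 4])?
h = [0, 2, 4]

ReLU applied element-wise: max(0,-3)=0, max(0,2)=2, max(0,4)=4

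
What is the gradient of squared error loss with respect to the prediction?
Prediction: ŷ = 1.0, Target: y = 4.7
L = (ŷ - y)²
∂L/∂ŷ = -7.4

∂L/∂ŷ = 2(ŷ - y) = 2(1.0 - 4.7) = 2(-3.7) = -7.4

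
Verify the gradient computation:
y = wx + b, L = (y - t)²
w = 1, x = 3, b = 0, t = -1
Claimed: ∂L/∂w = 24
Correct

y = (1)(3) + 0 = 3
∂L/∂y = 2(y - t) = 2(3 - -1) = 8
∂y/∂w = x = 3
∂L/∂w = 8 × 3 = 24

Claimed value: 24
Correct: The correct gradient is 24.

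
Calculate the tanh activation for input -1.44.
-0.8937

tanh(-1.44) = (e^(-1.44) - e^(1.44))/(e^(-1.44) + e^(1.44)) = -0.8937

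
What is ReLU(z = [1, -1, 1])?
h = [1, 0, 1]

ReLU applied element-wise: max(0,1)=1, max(0,-1)=0, max(0,1)=1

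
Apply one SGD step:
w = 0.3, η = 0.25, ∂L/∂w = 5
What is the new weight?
w_new = -0.95

w_new = w - η·∂L/∂w = 0.3 - 0.25×(5) = 0.3 - (1.25) = -0.95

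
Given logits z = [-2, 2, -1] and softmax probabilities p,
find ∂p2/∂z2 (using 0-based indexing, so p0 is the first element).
∂p2/∂z2 = 0.04444

p = softmax(z) = [0.01715, 0.9362, 0.04661]
p2 = 0.04661

∂p2/∂z2 = p2(1 - p2) = 0.04661 × (1 - 0.04661) = 0.04444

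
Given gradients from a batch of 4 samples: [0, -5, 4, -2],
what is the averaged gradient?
Average gradient = -0.75

Average = (1/4)(0 + -5 + 4 + -2) = -3/4 = -0.75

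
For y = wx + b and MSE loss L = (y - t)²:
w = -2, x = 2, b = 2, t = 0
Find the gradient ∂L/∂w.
∂L/∂w = -8

y = wx + b = (-2)(2) + 2 = -2
∂L/∂y = 2(y - t) = 2(-2 - 0) = -4
∂y/∂w = x = 2
∂L/∂w = ∂L/∂y · ∂y/∂w = -4 × 2 = -8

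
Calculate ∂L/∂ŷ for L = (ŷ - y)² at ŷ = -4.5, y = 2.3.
∂L/∂ŷ = -13.6

∂L/∂ŷ = 2(ŷ - y) = 2(-4.5 - 2.3) = 2(-6.8) = -13.6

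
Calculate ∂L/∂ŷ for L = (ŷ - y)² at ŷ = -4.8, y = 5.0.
∂L/∂ŷ = -19.6

∂L/∂ŷ = 2(ŷ - y) = 2(-4.8 - 5.0) = 2(-9.8) = -19.6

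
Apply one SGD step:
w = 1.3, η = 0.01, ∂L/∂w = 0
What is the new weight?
w_new = 1.3

w_new = w - η·∂L/∂w = 1.3 - 0.01×(0) = 1.3 - (0) = 1.3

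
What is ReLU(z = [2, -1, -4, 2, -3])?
h = [2, 0, 0, 2, 0]

ReLU applied element-wise: max(0,2)=2, max(0,-1)=0, max(0,-4)=0, max(0,2)=2, max(0,-3)=0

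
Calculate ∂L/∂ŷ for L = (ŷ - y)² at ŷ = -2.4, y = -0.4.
∂L/∂ŷ = -4.0

∂L/∂ŷ = 2(ŷ - y) = 2(-2.4 - -0.4) = 2(-2.0) = -4.0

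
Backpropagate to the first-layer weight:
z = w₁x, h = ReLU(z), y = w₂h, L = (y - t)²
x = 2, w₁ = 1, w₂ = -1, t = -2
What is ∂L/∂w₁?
∂L/∂w₁ = 0

Forward pass:
z = w₁x = 1×2 = 2
h = ReLU(2) = 2
y = w₂h = -1×2 = -2

Backward pass:
∂L/∂y = 2(y - t) = 2(-2 - -2) = 0
∂y/∂h = w₂ = -1
∂h/∂z = 1 (ReLU derivative)
∂z/∂w₁ = x = 2

∂L/∂w₁ = 0 × -1 × 1 × 2 = 0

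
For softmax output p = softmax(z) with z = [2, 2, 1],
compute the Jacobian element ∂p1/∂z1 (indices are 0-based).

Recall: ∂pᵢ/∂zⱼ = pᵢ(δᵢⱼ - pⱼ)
∂p1/∂z1 = 0.244

p = softmax(z) = [0.4223, 0.4223, 0.1554]
p1 = 0.4223

∂p1/∂z1 = p1(1 - p1) = 0.4223 × (1 - 0.4223) = 0.244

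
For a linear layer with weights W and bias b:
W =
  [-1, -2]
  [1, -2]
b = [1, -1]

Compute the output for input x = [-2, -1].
y = [5, -1]

Wx = [-1×-2 + -2×-1, 1×-2 + -2×-1]
   = [4, 0]
y = Wx + b = [4 + 1, 0 + -1] = [5, -1]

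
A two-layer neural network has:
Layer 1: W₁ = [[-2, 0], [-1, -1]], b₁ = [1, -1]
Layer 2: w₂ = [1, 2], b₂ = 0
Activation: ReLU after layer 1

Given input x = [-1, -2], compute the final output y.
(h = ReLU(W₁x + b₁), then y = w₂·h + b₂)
y = 7

Layer 1 pre-activation: z₁ = [3, 2]
After ReLU: h = [3, 2]
Layer 2 output: y = 1×3 + 2×2 + 0 = 7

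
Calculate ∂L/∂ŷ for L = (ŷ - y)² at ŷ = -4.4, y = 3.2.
∂L/∂ŷ = -15.2

∂L/∂ŷ = 2(ŷ - y) = 2(-4.4 - 3.2) = 2(-7.6) = -15.2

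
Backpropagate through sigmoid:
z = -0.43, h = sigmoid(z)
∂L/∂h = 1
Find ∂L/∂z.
∂L/∂z = 0.2388

σ(-0.43) = 0.3941
σ'(-0.43) = σ(-0.43)(1 - σ(-0.43)) = 0.3941 × 0.6059 = 0.2388
∂L/∂z = ∂L/∂h · σ'(z) = 1 × 0.2388 = 0.2388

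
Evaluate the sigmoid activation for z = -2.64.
0.06661

sigmoid(-2.64) = 1/(1 + e^(2.64)) = 1/(1 + 14.01) = 0.06661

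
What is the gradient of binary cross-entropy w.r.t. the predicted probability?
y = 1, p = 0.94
∂L/∂p = -1.064

∂L/∂p = -y/p + (1-y)/(1-p) = -1/0.94 + 0 = -1.064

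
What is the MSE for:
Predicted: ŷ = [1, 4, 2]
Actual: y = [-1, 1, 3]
MSE = 4.667

MSE = (1/3)((1--1)² + (4-1)² + (2-3)²) = (1/3)(4 + 9 + 1) = 4.667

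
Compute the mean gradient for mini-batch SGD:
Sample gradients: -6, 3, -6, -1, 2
Average gradient = -1.6

Average = (1/5)(-6 + 3 + -6 + -1 + 2) = -8/5 = -1.6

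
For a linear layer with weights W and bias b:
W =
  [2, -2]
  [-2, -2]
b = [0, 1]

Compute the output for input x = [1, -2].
y = [6, 3]

Wx = [2×1 + -2×-2, -2×1 + -2×-2]
   = [6, 2]
y = Wx + b = [6 + 0, 2 + 1] = [6, 3]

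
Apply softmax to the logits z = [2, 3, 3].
p = [0.1554, 0.4223, 0.4223]

exp(z) = [7.389, 20.09, 20.09]
Sum = 47.56
p = [0.1554, 0.4223, 0.4223]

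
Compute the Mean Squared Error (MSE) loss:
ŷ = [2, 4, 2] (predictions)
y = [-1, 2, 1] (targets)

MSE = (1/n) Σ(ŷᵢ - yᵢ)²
MSE = 4.667

MSE = (1/3)((2--1)² + (4-2)² + (2-1)²) = (1/3)(9 + 4 + 1) = 4.667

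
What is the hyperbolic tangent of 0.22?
0.2165

tanh(0.22) = (e^(0.22) - e^(-0.22))/(e^(0.22) + e^(-0.22)) = 0.2165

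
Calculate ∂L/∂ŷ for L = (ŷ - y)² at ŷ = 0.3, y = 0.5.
∂L/∂ŷ = -0.4

∂L/∂ŷ = 2(ŷ - y) = 2(0.3 - 0.5) = 2(-0.2) = -0.4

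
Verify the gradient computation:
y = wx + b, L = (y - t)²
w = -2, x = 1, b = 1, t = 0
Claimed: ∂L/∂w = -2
Correct

y = (-2)(1) + 1 = -1
∂L/∂y = 2(y - t) = 2(-1 - 0) = -2
∂y/∂w = x = 1
∂L/∂w = -2 × 1 = -2

Claimed value: -2
Correct: The correct gradient is -2.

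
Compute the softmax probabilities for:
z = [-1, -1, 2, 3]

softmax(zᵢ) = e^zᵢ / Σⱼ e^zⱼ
p = [0.013, 0.013, 0.2619, 0.712]

exp(z) = [0.3679, 0.3679, 7.389, 20.09]
Sum = 28.21
p = [0.013, 0.013, 0.2619, 0.712]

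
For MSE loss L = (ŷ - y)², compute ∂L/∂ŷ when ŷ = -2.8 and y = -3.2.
∂L/∂ŷ = 0.8

∂L/∂ŷ = 2(ŷ - y) = 2(-2.8 - -3.2) = 2(0.4) = 0.8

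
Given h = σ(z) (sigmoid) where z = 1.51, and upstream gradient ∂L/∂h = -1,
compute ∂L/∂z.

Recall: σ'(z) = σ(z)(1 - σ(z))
∂L/∂z = -0.1482

σ(1.51) = 0.8191
σ'(1.51) = σ(1.51)(1 - σ(1.51)) = 0.8191 × 0.1809 = 0.1482
∂L/∂z = ∂L/∂h · σ'(z) = -1 × 0.1482 = -0.1482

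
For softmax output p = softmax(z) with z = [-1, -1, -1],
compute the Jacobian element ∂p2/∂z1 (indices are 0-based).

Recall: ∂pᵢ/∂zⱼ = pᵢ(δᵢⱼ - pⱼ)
∂p2/∂z1 = -0.1111

p = softmax(z) = [0.3333, 0.3333, 0.3333]
p2 = 0.3333, p1 = 0.3333

∂p2/∂z1 = -p2 × p1 = -0.3333 × 0.3333 = -0.1111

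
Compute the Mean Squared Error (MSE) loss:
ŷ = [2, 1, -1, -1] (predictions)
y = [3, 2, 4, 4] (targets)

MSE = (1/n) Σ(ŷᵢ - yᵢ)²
MSE = 13

MSE = (1/4)((2-3)² + (1-2)² + (-1-4)² + (-1-4)²) = (1/4)(1 + 1 + 25 + 25) = 13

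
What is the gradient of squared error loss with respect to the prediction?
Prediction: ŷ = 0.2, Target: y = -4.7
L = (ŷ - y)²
∂L/∂ŷ = 9.8

∂L/∂ŷ = 2(ŷ - y) = 2(0.2 - -4.7) = 2(4.9) = 9.8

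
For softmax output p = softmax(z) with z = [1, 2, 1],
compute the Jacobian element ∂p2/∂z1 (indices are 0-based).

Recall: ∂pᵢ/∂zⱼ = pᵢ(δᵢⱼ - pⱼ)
∂p2/∂z1 = -0.1221

p = softmax(z) = [0.2119, 0.5761, 0.2119]
p2 = 0.2119, p1 = 0.5761

∂p2/∂z1 = -p2 × p1 = -0.2119 × 0.5761 = -0.1221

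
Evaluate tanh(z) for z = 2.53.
0.9874

tanh(2.53) = (e^(2.53) - e^(-2.53))/(e^(2.53) + e^(-2.53)) = 0.9874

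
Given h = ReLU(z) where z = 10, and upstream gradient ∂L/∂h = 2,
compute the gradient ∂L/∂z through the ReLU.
∂L/∂z = 2

h = ReLU(10) = 10
Since z > 0: ∂h/∂z = 1
∂L/∂z = ∂L/∂h · ∂h/∂z = 2 × 1 = 2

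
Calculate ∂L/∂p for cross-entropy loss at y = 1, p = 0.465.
∂L/∂p = -2.151

∂L/∂p = -y/p + (1-y)/(1-p) = -1/0.465 + 0 = -2.151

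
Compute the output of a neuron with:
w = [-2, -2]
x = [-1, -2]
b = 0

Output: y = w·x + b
y = 6

y = (-2)(-1) + (-2)(-2) + 0 = 6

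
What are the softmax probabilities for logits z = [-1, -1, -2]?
p = [0.4223, 0.4223, 0.1554]

exp(z) = [0.3679, 0.3679, 0.1353]
Sum = 0.8711
p = [0.4223, 0.4223, 0.1554]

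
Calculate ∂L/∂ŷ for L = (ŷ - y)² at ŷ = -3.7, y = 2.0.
∂L/∂ŷ = -11.4

∂L/∂ŷ = 2(ŷ - y) = 2(-3.7 - 2.0) = 2(-5.7) = -11.4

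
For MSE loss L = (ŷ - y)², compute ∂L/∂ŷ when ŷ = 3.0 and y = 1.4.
∂L/∂ŷ = 3.2

∂L/∂ŷ = 2(ŷ - y) = 2(3.0 - 1.4) = 2(1.6) = 3.2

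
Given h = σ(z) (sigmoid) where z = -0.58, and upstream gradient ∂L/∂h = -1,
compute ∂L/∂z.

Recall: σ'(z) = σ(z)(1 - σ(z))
∂L/∂z = -0.2301

σ(-0.58) = 0.3589
σ'(-0.58) = σ(-0.58)(1 - σ(-0.58)) = 0.3589 × 0.6411 = 0.2301
∂L/∂z = ∂L/∂h · σ'(z) = -1 × 0.2301 = -0.2301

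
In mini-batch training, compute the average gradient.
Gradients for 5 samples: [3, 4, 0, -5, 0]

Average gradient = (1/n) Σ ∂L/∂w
Average gradient = 0.4

Average = (1/5)(3 + 4 + 0 + -5 + 0) = 2/5 = 0.4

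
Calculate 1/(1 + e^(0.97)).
0.2749

sigmoid(-0.97) = 1/(1 + e^(0.97)) = 1/(1 + 2.638) = 0.2749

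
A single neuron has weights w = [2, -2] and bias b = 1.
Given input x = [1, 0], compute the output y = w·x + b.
y = 3

y = (2)(1) + (-2)(0) + 1 = 3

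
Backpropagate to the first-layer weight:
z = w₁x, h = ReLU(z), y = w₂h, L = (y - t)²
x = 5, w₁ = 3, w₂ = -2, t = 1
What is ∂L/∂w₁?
∂L/∂w₁ = 620

Forward pass:
z = w₁x = 3×5 = 15
h = ReLU(15) = 15
y = w₂h = -2×15 = -30

Backward pass:
∂L/∂y = 2(y - t) = 2(-30 - 1) = -62
∂y/∂h = w₂ = -2
∂h/∂z = 1 (ReLU derivative)
∂z/∂w₁ = x = 5

∂L/∂w₁ = -62 × -2 × 1 × 5 = 620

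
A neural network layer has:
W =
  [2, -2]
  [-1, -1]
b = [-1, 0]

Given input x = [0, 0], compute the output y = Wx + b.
y = [-1, 0]

Wx = [2×0 + -2×0, -1×0 + -1×0]
   = [0, 0]
y = Wx + b = [0 + -1, 0 + 0] = [-1, 0]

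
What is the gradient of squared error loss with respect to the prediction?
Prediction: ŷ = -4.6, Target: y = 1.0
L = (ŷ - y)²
∂L/∂ŷ = -11.2

∂L/∂ŷ = 2(ŷ - y) = 2(-4.6 - 1.0) = 2(-5.6) = -11.2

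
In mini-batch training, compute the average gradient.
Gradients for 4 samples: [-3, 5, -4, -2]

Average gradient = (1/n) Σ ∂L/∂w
Average gradient = -1

Average = (1/4)(-3 + 5 + -4 + -2) = -4/4 = -1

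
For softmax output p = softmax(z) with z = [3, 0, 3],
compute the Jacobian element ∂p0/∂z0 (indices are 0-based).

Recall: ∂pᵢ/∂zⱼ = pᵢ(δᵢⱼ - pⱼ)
∂p0/∂z0 = 0.2499

p = softmax(z) = [0.4879, 0.02429, 0.4879]
p0 = 0.4879

∂p0/∂z0 = p0(1 - p0) = 0.4879 × (1 - 0.4879) = 0.2499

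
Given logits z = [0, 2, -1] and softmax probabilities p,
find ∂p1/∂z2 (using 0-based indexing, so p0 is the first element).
∂p1/∂z2 = -0.03545

p = softmax(z) = [0.1142, 0.8438, 0.04201]
p1 = 0.8438, p2 = 0.04201

∂p1/∂z2 = -p1 × p2 = -0.8438 × 0.04201 = -0.03545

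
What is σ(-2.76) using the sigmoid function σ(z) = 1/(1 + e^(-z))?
0.05952

sigmoid(-2.76) = 1/(1 + e^(2.76)) = 1/(1 + 15.8) = 0.05952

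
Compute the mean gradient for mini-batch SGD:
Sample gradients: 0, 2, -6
Average gradient = -1.333

Average = (1/3)(0 + 2 + -6) = -4/3 = -1.333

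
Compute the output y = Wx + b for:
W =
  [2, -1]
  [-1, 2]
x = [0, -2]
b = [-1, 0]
y = [1, -4]

Wx = [2×0 + -1×-2, -1×0 + 2×-2]
   = [2, -4]
y = Wx + b = [2 + -1, -4 + 0] = [1, -4]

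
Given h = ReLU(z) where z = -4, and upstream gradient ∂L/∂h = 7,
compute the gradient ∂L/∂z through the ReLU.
∂L/∂z = 0

h = ReLU(-4) = 0
Since z < 0: ∂h/∂z = 0
∂L/∂z = ∂L/∂h · ∂h/∂z = 7 × 0 = 0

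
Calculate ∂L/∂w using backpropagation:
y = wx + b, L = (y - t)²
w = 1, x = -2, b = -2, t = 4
∂L/∂w = 32

y = wx + b = (1)(-2) + -2 = -4
∂L/∂y = 2(y - t) = 2(-4 - 4) = -16
∂y/∂w = x = -2
∂L/∂w = ∂L/∂y · ∂y/∂w = -16 × -2 = 32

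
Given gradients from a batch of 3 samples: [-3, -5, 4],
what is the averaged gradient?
Average gradient = -1.333

Average = (1/3)(-3 + -5 + 4) = -4/3 = -1.333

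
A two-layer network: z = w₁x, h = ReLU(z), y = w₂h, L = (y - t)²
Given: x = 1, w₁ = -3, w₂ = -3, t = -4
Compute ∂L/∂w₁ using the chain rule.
∂L/∂w₁ = 0

Forward pass:
z = w₁x = -3×1 = -3
h = ReLU(-3) = 0
y = w₂h = -3×0 = 0

Backward pass:
∂L/∂y = 2(y - t) = 2(0 - -4) = 8
∂y/∂h = w₂ = -3
∂h/∂z = 0 (ReLU derivative)
∂z/∂w₁ = x = 1

∂L/∂w₁ = 8 × -3 × 0 × 1 = 0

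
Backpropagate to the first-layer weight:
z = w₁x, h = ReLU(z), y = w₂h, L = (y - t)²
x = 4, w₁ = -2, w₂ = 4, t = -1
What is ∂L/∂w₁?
∂L/∂w₁ = 0

Forward pass:
z = w₁x = -2×4 = -8
h = ReLU(-8) = 0
y = w₂h = 4×0 = 0

Backward pass:
∂L/∂y = 2(y - t) = 2(0 - -1) = 2
∂y/∂h = w₂ = 4
∂h/∂z = 0 (ReLU derivative)
∂z/∂w₁ = x = 4

∂L/∂w₁ = 2 × 4 × 0 × 4 = 0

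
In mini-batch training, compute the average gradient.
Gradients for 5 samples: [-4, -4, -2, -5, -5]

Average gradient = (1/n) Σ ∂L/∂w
Average gradient = -4

Average = (1/5)(-4 + -4 + -2 + -5 + -5) = -20/5 = -4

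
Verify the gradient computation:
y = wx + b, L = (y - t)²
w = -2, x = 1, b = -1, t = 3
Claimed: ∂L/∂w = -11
Incorrect

y = (-2)(1) + -1 = -3
∂L/∂y = 2(y - t) = 2(-3 - 3) = -12
∂y/∂w = x = 1
∂L/∂w = -12 × 1 = -12

Claimed value: -11
Incorrect: The correct gradient is -12.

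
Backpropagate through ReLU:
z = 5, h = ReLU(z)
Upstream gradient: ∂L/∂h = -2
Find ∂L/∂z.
∂L/∂z = -2

h = ReLU(5) = 5
Since z > 0: ∂h/∂z = 1
∂L/∂z = ∂L/∂h · ∂h/∂z = -2 × 1 = -2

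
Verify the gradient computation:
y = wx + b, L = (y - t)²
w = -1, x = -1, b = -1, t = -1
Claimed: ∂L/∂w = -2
Correct

y = (-1)(-1) + -1 = 0
∂L/∂y = 2(y - t) = 2(0 - -1) = 2
∂y/∂w = x = -1
∂L/∂w = 2 × -1 = -2

Claimed value: -2
Correct: The correct gradient is -2.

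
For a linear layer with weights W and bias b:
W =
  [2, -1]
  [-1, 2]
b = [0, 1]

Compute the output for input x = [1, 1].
y = [1, 2]

Wx = [2×1 + -1×1, -1×1 + 2×1]
   = [1, 1]
y = Wx + b = [1 + 0, 1 + 1] = [1, 2]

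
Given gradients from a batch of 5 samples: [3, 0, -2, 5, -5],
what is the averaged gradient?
Average gradient = 0.2

Average = (1/5)(3 + 0 + -2 + 5 + -5) = 1/5 = 0.2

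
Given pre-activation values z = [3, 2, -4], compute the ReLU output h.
h = [3, 2, 0]

ReLU applied element-wise: max(0,3)=3, max(0,2)=2, max(0,-4)=0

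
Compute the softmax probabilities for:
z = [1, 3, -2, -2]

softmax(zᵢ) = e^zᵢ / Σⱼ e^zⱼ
p = [0.1178, 0.8705, 0.0059, 0.0059]

exp(z) = [2.718, 20.09, 0.1353, 0.1353]
Sum = 23.07
p = [0.1178, 0.8705, 0.0059, 0.0059]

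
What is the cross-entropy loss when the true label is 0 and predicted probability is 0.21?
L = 0.2357

L = -0·log(0.21) - 1·log(0.79) = -log(0.79) = 0.2357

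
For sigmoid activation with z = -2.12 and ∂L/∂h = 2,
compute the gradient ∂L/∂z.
∂L/∂z = 0.1914

σ(-2.12) = 0.1072
σ'(-2.12) = σ(-2.12)(1 - σ(-2.12)) = 0.1072 × 0.8928 = 0.09568
∂L/∂z = ∂L/∂h · σ'(z) = 2 × 0.09568 = 0.1914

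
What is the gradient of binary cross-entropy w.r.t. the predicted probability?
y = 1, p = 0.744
∂L/∂p = -1.344

∂L/∂p = -y/p + (1-y)/(1-p) = -1/0.744 + 0 = -1.344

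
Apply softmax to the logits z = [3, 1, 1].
p = [0.787, 0.1065, 0.1065]

exp(z) = [20.09, 2.718, 2.718]
Sum = 25.52
p = [0.787, 0.1065, 0.1065]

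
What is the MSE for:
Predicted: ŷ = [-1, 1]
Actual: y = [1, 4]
MSE = 6.5

MSE = (1/2)((-1-1)² + (1-4)²) = (1/2)(4 + 9) = 6.5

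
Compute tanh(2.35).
0.982

tanh(2.35) = (e^(2.35) - e^(-2.35))/(e^(2.35) + e^(-2.35)) = 0.982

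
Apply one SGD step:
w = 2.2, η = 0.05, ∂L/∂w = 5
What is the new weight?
w_new = 1.95

w_new = w - η·∂L/∂w = 2.2 - 0.05×(5) = 2.2 - (0.25) = 1.95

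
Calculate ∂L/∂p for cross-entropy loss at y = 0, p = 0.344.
∂L/∂p = 1.524

∂L/∂p = -y/p + (1-y)/(1-p) = 0 + 1/0.656 = 1.524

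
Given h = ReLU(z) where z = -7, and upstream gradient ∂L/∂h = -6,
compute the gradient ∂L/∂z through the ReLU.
∂L/∂z = 0

h = ReLU(-7) = 0
Since z < 0: ∂h/∂z = 0
∂L/∂z = ∂L/∂h · ∂h/∂z = -6 × 0 = 0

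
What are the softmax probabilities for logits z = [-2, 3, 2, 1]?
p = [0.0045, 0.6623, 0.2436, 0.0896]

exp(z) = [0.1353, 20.09, 7.389, 2.718]
Sum = 30.33
p = [0.0045, 0.6623, 0.2436, 0.0896]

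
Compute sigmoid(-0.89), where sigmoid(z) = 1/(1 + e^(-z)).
0.2911

sigmoid(-0.89) = 1/(1 + e^(0.89)) = 1/(1 + 2.435) = 0.2911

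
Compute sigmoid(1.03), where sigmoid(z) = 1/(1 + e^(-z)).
0.7369

sigmoid(1.03) = 1/(1 + e^(-1.03)) = 1/(1 + 0.357) = 0.7369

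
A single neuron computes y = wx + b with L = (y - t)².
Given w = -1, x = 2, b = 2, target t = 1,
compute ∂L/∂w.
∂L/∂w = -4

y = wx + b = (-1)(2) + 2 = 0
∂L/∂y = 2(y - t) = 2(0 - 1) = -2
∂y/∂w = x = 2
∂L/∂w = ∂L/∂y · ∂y/∂w = -2 × 2 = -4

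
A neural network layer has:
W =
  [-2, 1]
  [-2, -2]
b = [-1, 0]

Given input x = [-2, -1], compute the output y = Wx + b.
y = [2, 6]

Wx = [-2×-2 + 1×-1, -2×-2 + -2×-1]
   = [3, 6]
y = Wx + b = [3 + -1, 6 + 0] = [2, 6]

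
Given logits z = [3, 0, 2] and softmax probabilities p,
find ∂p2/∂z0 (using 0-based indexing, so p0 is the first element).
∂p2/∂z0 = -0.183

p = softmax(z) = [0.7054, 0.03512, 0.2595]
p2 = 0.2595, p0 = 0.7054

∂p2/∂z0 = -p2 × p0 = -0.2595 × 0.7054 = -0.183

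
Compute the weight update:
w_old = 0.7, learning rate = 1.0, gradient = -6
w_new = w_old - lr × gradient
w_new = 6.7

w_new = w - η·∂L/∂w = 0.7 - 1.0×(-6) = 0.7 - (-6) = 6.7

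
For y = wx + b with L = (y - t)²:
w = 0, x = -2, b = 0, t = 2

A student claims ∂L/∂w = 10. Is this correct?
Incorrect

y = (0)(-2) + 0 = 0
∂L/∂y = 2(y - t) = 2(0 - 2) = -4
∂y/∂w = x = -2
∂L/∂w = -4 × -2 = 8

Claimed value: 10
Incorrect: The correct gradient is 8.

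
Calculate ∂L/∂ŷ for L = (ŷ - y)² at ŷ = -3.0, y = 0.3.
∂L/∂ŷ = -6.6

∂L/∂ŷ = 2(ŷ - y) = 2(-3.0 - 0.3) = 2(-3.3) = -6.6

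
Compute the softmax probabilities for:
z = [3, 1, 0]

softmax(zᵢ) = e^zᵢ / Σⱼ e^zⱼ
p = [0.8438, 0.1142, 0.042]

exp(z) = [20.09, 2.718, 1]
Sum = 23.8
p = [0.8438, 0.1142, 0.042]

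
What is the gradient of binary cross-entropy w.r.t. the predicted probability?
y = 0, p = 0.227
∂L/∂p = 1.294

∂L/∂p = -y/p + (1-y)/(1-p) = 0 + 1/0.773 = 1.294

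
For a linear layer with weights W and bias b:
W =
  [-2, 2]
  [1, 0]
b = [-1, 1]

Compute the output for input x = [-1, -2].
y = [-3, 0]

Wx = [-2×-1 + 2×-2, 1×-1 + 0×-2]
   = [-2, -1]
y = Wx + b = [-2 + -1, -1 + 1] = [-3, 0]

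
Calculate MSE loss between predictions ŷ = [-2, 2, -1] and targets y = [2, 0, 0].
MSE = 7

MSE = (1/3)((-2-2)² + (2-0)² + (-1-0)²) = (1/3)(16 + 4 + 1) = 7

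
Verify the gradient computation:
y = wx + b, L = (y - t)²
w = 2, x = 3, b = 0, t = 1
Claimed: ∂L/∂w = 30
Correct

y = (2)(3) + 0 = 6
∂L/∂y = 2(y - t) = 2(6 - 1) = 10
∂y/∂w = x = 3
∂L/∂w = 10 × 3 = 30

Claimed value: 30
Correct: The correct gradient is 30.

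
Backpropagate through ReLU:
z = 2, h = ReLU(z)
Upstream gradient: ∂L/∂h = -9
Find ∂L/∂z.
∂L/∂z = -9

h = ReLU(2) = 2
Since z > 0: ∂h/∂z = 1
∂L/∂z = ∂L/∂h · ∂h/∂z = -9 × 1 = -9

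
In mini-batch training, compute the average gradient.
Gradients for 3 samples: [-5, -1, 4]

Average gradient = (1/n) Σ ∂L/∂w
Average gradient = -0.6667

Average = (1/3)(-5 + -1 + 4) = -2/3 = -0.6667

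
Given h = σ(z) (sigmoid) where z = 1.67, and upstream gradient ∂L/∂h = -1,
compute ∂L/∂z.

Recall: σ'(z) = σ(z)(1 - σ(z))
∂L/∂z = -0.1333

σ(1.67) = 0.8416
σ'(1.67) = σ(1.67)(1 - σ(1.67)) = 0.8416 × 0.1584 = 0.1333
∂L/∂z = ∂L/∂h · σ'(z) = -1 × 0.1333 = -0.1333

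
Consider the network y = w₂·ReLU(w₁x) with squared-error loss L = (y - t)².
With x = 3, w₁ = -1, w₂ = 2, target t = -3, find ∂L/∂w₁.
∂L/∂w₁ = 0

Forward pass:
z = w₁x = -1×3 = -3
h = ReLU(-3) = 0
y = w₂h = 2×0 = 0

Backward pass:
∂L/∂y = 2(y - t) = 2(0 - -3) = 6
∂y/∂h = w₂ = 2
∂h/∂z = 0 (ReLU derivative)
∂z/∂w₁ = x = 3

∂L/∂w₁ = 6 × 2 × 0 × 3 = 0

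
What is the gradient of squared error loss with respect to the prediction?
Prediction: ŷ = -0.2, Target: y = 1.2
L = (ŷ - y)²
∂L/∂ŷ = -2.8

∂L/∂ŷ = 2(ŷ - y) = 2(-0.2 - 1.2) = 2(-1.4) = -2.8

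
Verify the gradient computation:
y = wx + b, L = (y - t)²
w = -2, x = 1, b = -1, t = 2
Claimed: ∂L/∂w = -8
Incorrect

y = (-2)(1) + -1 = -3
∂L/∂y = 2(y - t) = 2(-3 - 2) = -10
∂y/∂w = x = 1
∂L/∂w = -10 × 1 = -10

Claimed value: -8
Incorrect: The correct gradient is -10.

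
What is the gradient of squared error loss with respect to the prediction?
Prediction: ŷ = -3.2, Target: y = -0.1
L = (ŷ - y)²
∂L/∂ŷ = -6.2

∂L/∂ŷ = 2(ŷ - y) = 2(-3.2 - -0.1) = 2(-3.1) = -6.2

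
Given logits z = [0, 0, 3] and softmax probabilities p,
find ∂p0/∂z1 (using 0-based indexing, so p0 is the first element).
∂p0/∂z1 = -0.00205

p = softmax(z) = [0.04528, 0.04528, 0.9094]
p0 = 0.04528, p1 = 0.04528

∂p0/∂z1 = -p0 × p1 = -0.04528 × 0.04528 = -0.00205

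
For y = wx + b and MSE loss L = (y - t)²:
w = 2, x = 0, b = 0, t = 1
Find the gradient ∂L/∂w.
∂L/∂w = 0

y = wx + b = (2)(0) + 0 = 0
∂L/∂y = 2(y - t) = 2(0 - 1) = -2
∂y/∂w = x = 0
∂L/∂w = ∂L/∂y · ∂y/∂w = -2 × 0 = 0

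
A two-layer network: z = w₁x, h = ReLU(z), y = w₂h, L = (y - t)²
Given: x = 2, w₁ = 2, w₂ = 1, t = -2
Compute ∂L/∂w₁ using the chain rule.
∂L/∂w₁ = 24

Forward pass:
z = w₁x = 2×2 = 4
h = ReLU(4) = 4
y = w₂h = 1×4 = 4

Backward pass:
∂L/∂y = 2(y - t) = 2(4 - -2) = 12
∂y/∂h = w₂ = 1
∂h/∂z = 1 (ReLU derivative)
∂z/∂w₁ = x = 2

∂L/∂w₁ = 12 × 1 × 1 × 2 = 24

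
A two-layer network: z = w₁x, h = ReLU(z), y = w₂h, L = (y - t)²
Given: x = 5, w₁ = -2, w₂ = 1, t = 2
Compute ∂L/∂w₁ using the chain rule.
∂L/∂w₁ = 0

Forward pass:
z = w₁x = -2×5 = -10
h = ReLU(-10) = 0
y = w₂h = 1×0 = 0

Backward pass:
∂L/∂y = 2(y - t) = 2(0 - 2) = -4
∂y/∂h = w₂ = 1
∂h/∂z = 0 (ReLU derivative)
∂z/∂w₁ = x = 5

∂L/∂w₁ = -4 × 1 × 0 × 5 = 0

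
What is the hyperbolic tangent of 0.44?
0.4136

tanh(0.44) = (e^(0.44) - e^(-0.44))/(e^(0.44) + e^(-0.44)) = 0.4136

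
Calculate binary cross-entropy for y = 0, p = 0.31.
L = 0.3711

L = -0·log(0.31) - 1·log(0.69) = -log(0.69) = 0.3711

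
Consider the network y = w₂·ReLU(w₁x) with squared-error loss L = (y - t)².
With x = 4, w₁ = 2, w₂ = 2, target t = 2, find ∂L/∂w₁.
∂L/∂w₁ = 224

Forward pass:
z = w₁x = 2×4 = 8
h = ReLU(8) = 8
y = w₂h = 2×8 = 16

Backward pass:
∂L/∂y = 2(y - t) = 2(16 - 2) = 28
∂y/∂h = w₂ = 2
∂h/∂z = 1 (ReLU derivative)
∂z/∂w₁ = x = 4

∂L/∂w₁ = 28 × 2 × 1 × 4 = 224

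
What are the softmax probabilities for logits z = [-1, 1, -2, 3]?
p = [0.0158, 0.1166, 0.0058, 0.8618]

exp(z) = [0.3679, 2.718, 0.1353, 20.09]
Sum = 23.31
p = [0.0158, 0.1166, 0.0058, 0.8618]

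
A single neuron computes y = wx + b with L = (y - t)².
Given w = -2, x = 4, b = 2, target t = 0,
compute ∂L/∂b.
∂L/∂b = -12

y = wx + b = (-2)(4) + 2 = -6
∂L/∂y = 2(y - t) = 2(-6 - 0) = -12
∂y/∂b = 1
∂L/∂b = ∂L/∂y · ∂y/∂b = -12 × 1 = -12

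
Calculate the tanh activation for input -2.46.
-0.9855

tanh(-2.46) = (e^(-2.46) - e^(2.46))/(e^(-2.46) + e^(2.46)) = -0.9855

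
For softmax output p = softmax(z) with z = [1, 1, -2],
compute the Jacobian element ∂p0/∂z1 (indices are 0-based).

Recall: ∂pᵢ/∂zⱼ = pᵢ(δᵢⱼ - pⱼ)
∂p0/∂z1 = -0.238

p = softmax(z) = [0.4879, 0.4879, 0.02429]
p0 = 0.4879, p1 = 0.4879

∂p0/∂z1 = -p0 × p1 = -0.4879 × 0.4879 = -0.238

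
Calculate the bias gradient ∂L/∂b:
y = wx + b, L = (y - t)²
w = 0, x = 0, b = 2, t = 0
∂L/∂b = 4

y = wx + b = (0)(0) + 2 = 2
∂L/∂y = 2(y - t) = 2(2 - 0) = 4
∂y/∂b = 1
∂L/∂b = ∂L/∂y · ∂y/∂b = 4 × 1 = 4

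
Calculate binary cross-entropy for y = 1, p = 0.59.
L = 0.5276

L = -1·log(0.59) - 0·log(0.41) = -log(0.59) = 0.5276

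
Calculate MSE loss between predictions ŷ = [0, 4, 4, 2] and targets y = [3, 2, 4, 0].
MSE = 4.25

MSE = (1/4)((0-3)² + (4-2)² + (4-4)² + (2-0)²) = (1/4)(9 + 4 + 0 + 4) = 4.25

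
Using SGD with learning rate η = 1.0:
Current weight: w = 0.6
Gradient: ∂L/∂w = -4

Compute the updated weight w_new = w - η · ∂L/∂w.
w_new = 4.6

w_new = w - η·∂L/∂w = 0.6 - 1.0×(-4) = 0.6 - (-4) = 4.6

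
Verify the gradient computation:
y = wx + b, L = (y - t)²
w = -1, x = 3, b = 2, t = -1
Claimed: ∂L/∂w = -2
Incorrect

y = (-1)(3) + 2 = -1
∂L/∂y = 2(y - t) = 2(-1 - -1) = 0
∂y/∂w = x = 3
∂L/∂w = 0 × 3 = 0

Claimed value: -2
Incorrect: The correct gradient is 0.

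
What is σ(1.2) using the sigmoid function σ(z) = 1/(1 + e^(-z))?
0.7685

sigmoid(1.2) = 1/(1 + e^(-1.2)) = 1/(1 + 0.3012) = 0.7685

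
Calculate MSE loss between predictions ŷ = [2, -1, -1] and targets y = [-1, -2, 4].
MSE = 11.67

MSE = (1/3)((2--1)² + (-1--2)² + (-1-4)²) = (1/3)(9 + 1 + 25) = 11.67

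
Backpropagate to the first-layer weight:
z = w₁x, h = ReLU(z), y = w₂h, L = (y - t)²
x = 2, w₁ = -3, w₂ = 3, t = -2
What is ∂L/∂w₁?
∂L/∂w₁ = 0

Forward pass:
z = w₁x = -3×2 = -6
h = ReLU(-6) = 0
y = w₂h = 3×0 = 0

Backward pass:
∂L/∂y = 2(y - t) = 2(0 - -2) = 4
∂y/∂h = w₂ = 3
∂h/∂z = 0 (ReLU derivative)
∂z/∂w₁ = x = 2

∂L/∂w₁ = 4 × 3 × 0 × 2 = 0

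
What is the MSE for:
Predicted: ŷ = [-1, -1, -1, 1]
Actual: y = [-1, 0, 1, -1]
MSE = 2.25

MSE = (1/4)((-1--1)² + (-1-0)² + (-1-1)² + (1--1)²) = (1/4)(0 + 1 + 4 + 4) = 2.25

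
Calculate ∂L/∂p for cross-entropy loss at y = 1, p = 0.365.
∂L/∂p = -2.74

∂L/∂p = -y/p + (1-y)/(1-p) = -1/0.365 + 0 = -2.74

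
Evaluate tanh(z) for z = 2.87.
0.9936

tanh(2.87) = (e^(2.87) - e^(-2.87))/(e^(2.87) + e^(-2.87)) = 0.9936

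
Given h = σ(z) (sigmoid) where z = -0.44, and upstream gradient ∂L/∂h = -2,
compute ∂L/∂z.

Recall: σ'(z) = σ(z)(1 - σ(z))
∂L/∂z = -0.4766

σ(-0.44) = 0.3917
σ'(-0.44) = σ(-0.44)(1 - σ(-0.44)) = 0.3917 × 0.6083 = 0.2383
∂L/∂z = ∂L/∂h · σ'(z) = -2 × 0.2383 = -0.4766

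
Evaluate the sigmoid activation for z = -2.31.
0.0903

sigmoid(-2.31) = 1/(1 + e^(2.31)) = 1/(1 + 10.07) = 0.0903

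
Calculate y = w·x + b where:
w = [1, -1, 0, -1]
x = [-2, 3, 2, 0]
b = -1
y = -6

y = (1)(-2) + (-1)(3) + (0)(2) + (-1)(0) + -1 = -6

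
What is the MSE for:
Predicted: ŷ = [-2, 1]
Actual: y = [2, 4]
MSE = 12.5

MSE = (1/2)((-2-2)² + (1-4)²) = (1/2)(16 + 9) = 12.5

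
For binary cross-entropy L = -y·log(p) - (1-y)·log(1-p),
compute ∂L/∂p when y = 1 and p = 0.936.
∂L/∂p = -1.068

∂L/∂p = -y/p + (1-y)/(1-p) = -1/0.936 + 0 = -1.068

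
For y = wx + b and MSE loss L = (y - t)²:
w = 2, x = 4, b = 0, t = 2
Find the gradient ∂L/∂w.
∂L/∂w = 48

y = wx + b = (2)(4) + 0 = 8
∂L/∂y = 2(y - t) = 2(8 - 2) = 12
∂y/∂w = x = 4
∂L/∂w = ∂L/∂y · ∂y/∂w = 12 × 4 = 48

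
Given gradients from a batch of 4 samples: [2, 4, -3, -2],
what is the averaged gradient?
Average gradient = 0.25

Average = (1/4)(2 + 4 + -3 + -2) = 1/4 = 0.25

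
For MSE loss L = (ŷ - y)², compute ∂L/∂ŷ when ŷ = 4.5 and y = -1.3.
∂L/∂ŷ = 11.6

∂L/∂ŷ = 2(ŷ - y) = 2(4.5 - -1.3) = 2(5.8) = 11.6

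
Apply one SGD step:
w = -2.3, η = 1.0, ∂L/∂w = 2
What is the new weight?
w_new = -4.3

w_new = w - η·∂L/∂w = -2.3 - 1.0×(2) = -2.3 - (2) = -4.3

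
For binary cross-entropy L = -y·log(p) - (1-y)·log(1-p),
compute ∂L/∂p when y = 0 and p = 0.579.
∂L/∂p = 2.375

∂L/∂p = -y/p + (1-y)/(1-p) = 0 + 1/0.421 = 2.375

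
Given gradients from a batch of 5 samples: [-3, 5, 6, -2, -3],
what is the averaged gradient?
Average gradient = 0.6

Average = (1/5)(-3 + 5 + 6 + -2 + -3) = 3/5 = 0.6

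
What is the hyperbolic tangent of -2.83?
-0.9931

tanh(-2.83) = (e^(-2.83) - e^(2.83))/(e^(-2.83) + e^(2.83)) = -0.9931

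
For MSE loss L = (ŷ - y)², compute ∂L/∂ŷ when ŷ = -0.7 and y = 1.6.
∂L/∂ŷ = -4.6

∂L/∂ŷ = 2(ŷ - y) = 2(-0.7 - 1.6) = 2(-2.3) = -4.6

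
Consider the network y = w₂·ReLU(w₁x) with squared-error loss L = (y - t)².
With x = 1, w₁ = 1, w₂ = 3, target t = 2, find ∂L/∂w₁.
∂L/∂w₁ = 6

Forward pass:
z = w₁x = 1×1 = 1
h = ReLU(1) = 1
y = w₂h = 3×1 = 3

Backward pass:
∂L/∂y = 2(y - t) = 2(3 - 2) = 2
∂y/∂h = w₂ = 3
∂h/∂z = 1 (ReLU derivative)
∂z/∂w₁ = x = 1

∂L/∂w₁ = 2 × 3 × 1 × 1 = 6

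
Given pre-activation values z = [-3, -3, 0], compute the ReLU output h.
h = [0, 0, 0]

ReLU applied element-wise: max(0,-3)=0, max(0,-3)=0, max(0,0)=0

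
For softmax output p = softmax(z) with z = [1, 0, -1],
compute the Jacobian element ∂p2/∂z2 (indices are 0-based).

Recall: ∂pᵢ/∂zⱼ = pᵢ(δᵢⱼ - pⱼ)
∂p2/∂z2 = 0.08193

p = softmax(z) = [0.6652, 0.2447, 0.09003]
p2 = 0.09003

∂p2/∂z2 = p2(1 - p2) = 0.09003 × (1 - 0.09003) = 0.08193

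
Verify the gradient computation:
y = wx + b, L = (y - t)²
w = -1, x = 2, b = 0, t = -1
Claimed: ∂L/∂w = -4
Correct

y = (-1)(2) + 0 = -2
∂L/∂y = 2(y - t) = 2(-2 - -1) = -2
∂y/∂w = x = 2
∂L/∂w = -2 × 2 = -4

Claimed value: -4
Correct: The correct gradient is -4.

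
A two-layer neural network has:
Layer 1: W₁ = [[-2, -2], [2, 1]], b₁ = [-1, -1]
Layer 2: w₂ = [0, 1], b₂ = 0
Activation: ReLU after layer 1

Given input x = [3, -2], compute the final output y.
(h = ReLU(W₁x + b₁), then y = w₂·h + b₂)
y = 3

Layer 1 pre-activation: z₁ = [-3, 3]
After ReLU: h = [0, 3]
Layer 2 output: y = 0×0 + 1×3 + 0 = 3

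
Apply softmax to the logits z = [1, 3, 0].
p = [0.1142, 0.8438, 0.042]

exp(z) = [2.718, 20.09, 1]
Sum = 23.8
p = [0.1142, 0.8438, 0.042]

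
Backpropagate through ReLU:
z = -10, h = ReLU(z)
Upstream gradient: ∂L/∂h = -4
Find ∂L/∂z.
∂L/∂z = 0

h = ReLU(-10) = 0
Since z < 0: ∂h/∂z = 0
∂L/∂z = ∂L/∂h · ∂h/∂z = -4 × 0 = 0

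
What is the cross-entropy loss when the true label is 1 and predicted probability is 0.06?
L = 2.813

L = -1·log(0.06) - 0·log(0.94) = -log(0.06) = 2.813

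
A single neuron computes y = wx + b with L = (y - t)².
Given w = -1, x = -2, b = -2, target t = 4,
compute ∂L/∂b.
∂L/∂b = -8

y = wx + b = (-1)(-2) + -2 = 0
∂L/∂y = 2(y - t) = 2(0 - 4) = -8
∂y/∂b = 1
∂L/∂b = ∂L/∂y · ∂y/∂b = -8 × 1 = -8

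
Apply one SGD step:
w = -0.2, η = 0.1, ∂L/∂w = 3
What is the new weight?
w_new = -0.5

w_new = w - η·∂L/∂w = -0.2 - 0.1×(3) = -0.2 - (0.3) = -0.5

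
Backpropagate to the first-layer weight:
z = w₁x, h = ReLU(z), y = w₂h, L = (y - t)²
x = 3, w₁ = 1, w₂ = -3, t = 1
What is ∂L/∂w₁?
∂L/∂w₁ = 180

Forward pass:
z = w₁x = 1×3 = 3
h = ReLU(3) = 3
y = w₂h = -3×3 = -9

Backward pass:
∂L/∂y = 2(y - t) = 2(-9 - 1) = -20
∂y/∂h = w₂ = -3
∂h/∂z = 1 (ReLU derivative)
∂z/∂w₁ = x = 3

∂L/∂w₁ = -20 × -3 × 1 × 3 = 180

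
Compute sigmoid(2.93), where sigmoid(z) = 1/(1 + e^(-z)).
0.9493

sigmoid(2.93) = 1/(1 + e^(-2.93)) = 1/(1 + 0.0534) = 0.9493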